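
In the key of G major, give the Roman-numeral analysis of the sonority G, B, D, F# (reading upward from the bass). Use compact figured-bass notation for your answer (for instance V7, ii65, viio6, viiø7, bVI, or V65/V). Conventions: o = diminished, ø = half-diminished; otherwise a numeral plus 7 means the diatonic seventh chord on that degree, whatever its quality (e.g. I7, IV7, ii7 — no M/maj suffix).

Stacked in thirds the chord is G-B-D-F#: a major seventh chord on G.
In G major, G is the tonic; the diatonic major seventh chord there is I7.

I7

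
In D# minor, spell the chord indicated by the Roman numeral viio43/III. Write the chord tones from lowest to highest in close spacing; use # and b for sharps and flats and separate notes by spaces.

B D E# G#

The slash marks an applied leading-tone chord: viio of III. In D# minor, III is F#, so the leading tone to it is E#, a half step below.
Building a fully diminished seventh chord on E# gives E#-G#-B-D.
The figured bass 43 indicates second inversion, placing the fifth (B) in the bass: B-D-E#-G#.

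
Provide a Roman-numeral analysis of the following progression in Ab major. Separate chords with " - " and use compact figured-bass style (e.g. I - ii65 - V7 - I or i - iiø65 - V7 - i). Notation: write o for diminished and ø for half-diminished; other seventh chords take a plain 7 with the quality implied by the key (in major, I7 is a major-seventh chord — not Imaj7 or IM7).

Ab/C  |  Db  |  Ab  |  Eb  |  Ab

Ab/C has root Ab, degree 1 in Ab major, so I6.
Db: root Db is the subdominant; major triad there is IV.
Ab: major triad on Ab = scale degree 1 → I.
Eb: major triad on Eb = scale degree 5 → V.
Ab: major triad on Ab = scale degree 1 → I.

I6 - IV - I - V - I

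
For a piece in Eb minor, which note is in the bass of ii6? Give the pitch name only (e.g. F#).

Ab

ii in Eb minor has root F; the chord is F-Ab-C.
The figure 6 means first inversion — the third is in the bass.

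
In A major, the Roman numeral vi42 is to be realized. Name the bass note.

E

vi in A major has root F#; the chord is F#-A-C#-E.
The figure 42 means third inversion — the seventh is in the bass.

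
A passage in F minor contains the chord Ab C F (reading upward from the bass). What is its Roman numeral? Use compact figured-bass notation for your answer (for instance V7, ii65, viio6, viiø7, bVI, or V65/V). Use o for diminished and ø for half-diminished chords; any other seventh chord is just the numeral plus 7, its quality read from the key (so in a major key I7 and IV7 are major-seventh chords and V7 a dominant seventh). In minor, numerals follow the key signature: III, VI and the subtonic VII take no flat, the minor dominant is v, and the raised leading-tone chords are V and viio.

Stacked in thirds the chord is F-Ab-C: a minor triad on F.
F is scale degree 1 in F minor, and a minor triad on that degree is written i.
With Ab in the bass the chord is in first inversion, so the figured bass is 6.

i6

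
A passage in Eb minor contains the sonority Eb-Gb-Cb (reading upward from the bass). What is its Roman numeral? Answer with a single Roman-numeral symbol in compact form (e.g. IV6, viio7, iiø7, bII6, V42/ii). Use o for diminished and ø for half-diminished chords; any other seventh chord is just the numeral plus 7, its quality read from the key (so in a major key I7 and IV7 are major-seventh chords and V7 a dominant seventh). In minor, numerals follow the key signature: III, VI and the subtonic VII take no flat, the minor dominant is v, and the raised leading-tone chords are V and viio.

The pitches Cb-Eb-Gb form a major triad rooted on Cb.
In Eb minor, Cb is the submediant; the diatonic major triad there is VI.
With Eb in the bass the chord is in first inversion, so the figured bass is 6.

VI6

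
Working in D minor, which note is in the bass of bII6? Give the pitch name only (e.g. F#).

bII in D minor has root Eb; the chord is Eb-G-Bb.
The figure 6 means first inversion — the third is in the bass.

G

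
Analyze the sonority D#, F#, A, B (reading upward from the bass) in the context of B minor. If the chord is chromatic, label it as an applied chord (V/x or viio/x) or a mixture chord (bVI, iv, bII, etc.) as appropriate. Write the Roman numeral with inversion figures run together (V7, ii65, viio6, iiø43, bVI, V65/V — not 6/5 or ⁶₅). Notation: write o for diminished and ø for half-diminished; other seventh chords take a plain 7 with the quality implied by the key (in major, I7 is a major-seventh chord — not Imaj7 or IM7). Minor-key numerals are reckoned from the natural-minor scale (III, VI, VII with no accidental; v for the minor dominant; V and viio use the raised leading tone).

V65/iv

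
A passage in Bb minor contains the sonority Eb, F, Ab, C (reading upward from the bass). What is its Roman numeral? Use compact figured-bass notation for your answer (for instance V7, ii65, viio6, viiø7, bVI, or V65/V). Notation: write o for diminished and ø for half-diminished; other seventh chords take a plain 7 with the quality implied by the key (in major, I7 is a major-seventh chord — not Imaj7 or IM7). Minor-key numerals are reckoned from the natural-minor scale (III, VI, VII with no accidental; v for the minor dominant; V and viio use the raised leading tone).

v42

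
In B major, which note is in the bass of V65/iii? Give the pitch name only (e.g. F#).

The applied chord V65/iii is rooted on A#: A#-C##-E#-G#.
The figure 65 means first inversion — the third is in the bass.

C##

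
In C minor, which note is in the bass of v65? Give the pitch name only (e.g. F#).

Bb

v in C minor has root G; the chord is G-Bb-D-F.
The figure 65 means first inversion — the third is in the bass.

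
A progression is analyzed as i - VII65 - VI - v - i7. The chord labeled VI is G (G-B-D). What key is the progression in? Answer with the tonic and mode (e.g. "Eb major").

B minor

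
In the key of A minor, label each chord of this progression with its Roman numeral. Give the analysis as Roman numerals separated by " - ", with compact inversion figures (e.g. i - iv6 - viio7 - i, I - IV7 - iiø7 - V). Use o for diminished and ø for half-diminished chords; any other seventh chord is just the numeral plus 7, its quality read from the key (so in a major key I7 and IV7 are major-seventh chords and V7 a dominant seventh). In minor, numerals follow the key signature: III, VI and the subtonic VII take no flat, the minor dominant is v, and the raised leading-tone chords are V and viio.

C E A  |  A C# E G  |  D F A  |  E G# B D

C-E-A: root A is the tonic; minor triad there is i6.
A-C#-E-G is the secondary dominant of iv (dominant seventh chord on A): V7/iv.
D-F-A: root D is the subdominant; minor triad there is iv.
E-G#-B-D: dominant seventh chord on E = scale degree 5 → V7.

i6 - V7/iv - iv - V7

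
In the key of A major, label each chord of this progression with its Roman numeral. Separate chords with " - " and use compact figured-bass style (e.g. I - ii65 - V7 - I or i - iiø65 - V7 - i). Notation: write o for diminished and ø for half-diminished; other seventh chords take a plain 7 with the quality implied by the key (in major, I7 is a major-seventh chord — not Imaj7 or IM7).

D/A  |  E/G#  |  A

IV64 - V6 - I

D/A has root D, degree 4 in A major, so IV64.
E/G# has root E, degree 5 in A major, so V6.
A has root A, degree 1 in A major, so I.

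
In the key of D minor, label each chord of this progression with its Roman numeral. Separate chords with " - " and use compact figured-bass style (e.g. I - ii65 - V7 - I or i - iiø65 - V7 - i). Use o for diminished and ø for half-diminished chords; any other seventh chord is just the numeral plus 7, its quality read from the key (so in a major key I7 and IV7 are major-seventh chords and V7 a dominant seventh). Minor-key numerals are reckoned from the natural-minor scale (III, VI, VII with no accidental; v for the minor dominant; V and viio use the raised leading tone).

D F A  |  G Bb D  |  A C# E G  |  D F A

D-F-A: root D is the tonic; minor triad there is i.
G-Bb-D has root G, degree 4 in D minor, so iv.
A-C#-E-G has root A, degree 5 in D minor, so V7.
D-F-A: root D is the tonic; minor triad there is i.

i - iv - V7 - i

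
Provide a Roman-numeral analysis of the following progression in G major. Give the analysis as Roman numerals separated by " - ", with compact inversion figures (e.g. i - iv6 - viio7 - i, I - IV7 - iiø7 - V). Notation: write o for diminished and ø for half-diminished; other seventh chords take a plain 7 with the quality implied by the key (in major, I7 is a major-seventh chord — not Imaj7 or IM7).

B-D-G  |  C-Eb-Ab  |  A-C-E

B-D-G has root G, degree 1 in G major, so I6.
C-Eb-Ab: Ab with this quality isn't in the key; a major triad on b2 is the Neapolitan sixth, bII6 (third, C, in the bass — hence the 6).
A-C-E has root A, degree 2 in G major, so ii.

I6 - bII6 - ii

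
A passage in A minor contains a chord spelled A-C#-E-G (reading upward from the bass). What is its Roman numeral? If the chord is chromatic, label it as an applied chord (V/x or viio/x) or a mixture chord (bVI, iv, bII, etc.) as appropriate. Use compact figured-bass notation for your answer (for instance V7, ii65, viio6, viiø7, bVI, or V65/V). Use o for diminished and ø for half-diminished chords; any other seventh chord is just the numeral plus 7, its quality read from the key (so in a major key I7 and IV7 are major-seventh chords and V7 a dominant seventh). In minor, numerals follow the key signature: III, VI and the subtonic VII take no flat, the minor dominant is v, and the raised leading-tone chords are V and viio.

V7/iv

Stacked in thirds the chord is A-C#-E-G: a dominant seventh chord on A.
A is not a diatonic chord root with this quality in A minor, but it lies a perfect fifth above D (iv), so the chord functions as an applied dominant of iv.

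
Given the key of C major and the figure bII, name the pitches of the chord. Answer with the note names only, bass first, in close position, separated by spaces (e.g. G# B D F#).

Db F Ab

Scale degree 2 in C major is D; lowering it a half step gives Db. bII is the Neapolitan chord — a major triad on the lowered second degree.
So the chord is Db-F-Ab.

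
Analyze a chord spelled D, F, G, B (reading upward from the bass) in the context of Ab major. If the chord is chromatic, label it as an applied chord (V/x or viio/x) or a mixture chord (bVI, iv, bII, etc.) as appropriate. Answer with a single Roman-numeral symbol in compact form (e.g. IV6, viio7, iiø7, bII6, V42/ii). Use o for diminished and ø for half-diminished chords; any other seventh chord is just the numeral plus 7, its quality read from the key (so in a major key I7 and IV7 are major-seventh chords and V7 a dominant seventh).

The pitches G-B-D-F form a dominant seventh chord rooted on G.
G is not a diatonic chord root with this quality in Ab major, but it lies a perfect fifth above C (iii), so the chord functions as an applied dominant of iii.
With D in the bass the chord is in second inversion, so the figured bass is 43.

V43/iii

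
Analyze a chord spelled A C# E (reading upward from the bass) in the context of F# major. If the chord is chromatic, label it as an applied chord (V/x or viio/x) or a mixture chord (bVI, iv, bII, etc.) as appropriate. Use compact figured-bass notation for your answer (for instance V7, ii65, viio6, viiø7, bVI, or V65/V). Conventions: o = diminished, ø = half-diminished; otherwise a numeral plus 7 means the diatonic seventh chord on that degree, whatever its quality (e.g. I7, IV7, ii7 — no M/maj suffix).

bIII

Stacked in thirds the chord is A-C#-E: a major triad on A.
A is the lowered third degree of F# major (diatonic 3 would be A#). This is a major triad on the lowered third degree, borrowed from the parallel minor.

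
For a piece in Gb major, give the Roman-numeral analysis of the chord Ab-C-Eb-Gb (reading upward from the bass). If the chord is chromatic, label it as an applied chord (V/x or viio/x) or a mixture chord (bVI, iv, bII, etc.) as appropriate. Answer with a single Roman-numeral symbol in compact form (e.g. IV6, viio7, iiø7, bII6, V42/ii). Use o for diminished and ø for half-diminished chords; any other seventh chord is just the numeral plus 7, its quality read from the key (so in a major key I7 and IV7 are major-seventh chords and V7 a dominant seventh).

V7/V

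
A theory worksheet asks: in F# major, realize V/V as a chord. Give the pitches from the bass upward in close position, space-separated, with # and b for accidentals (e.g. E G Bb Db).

The slash means an applied dominant: we want the dominant of V. In F# major, V is C# major, and its dominant is built on G#.
Building a major triad on G# gives G#-B#-D#.

G# B# D#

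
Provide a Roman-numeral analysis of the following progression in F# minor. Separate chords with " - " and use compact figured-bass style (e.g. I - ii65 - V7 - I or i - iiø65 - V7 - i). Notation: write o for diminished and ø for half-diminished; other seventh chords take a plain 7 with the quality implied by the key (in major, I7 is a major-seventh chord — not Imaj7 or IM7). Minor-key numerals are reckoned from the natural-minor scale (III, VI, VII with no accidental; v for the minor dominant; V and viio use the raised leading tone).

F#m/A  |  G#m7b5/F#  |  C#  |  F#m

F#m/A: root F# is the tonic; minor triad there is i6.
G#m7b5/F#: half-diminished seventh chord on G# = scale degree 2 → iiø42.
C# has root C#, degree 5 in F# minor, so V.
F#m: root F# is the tonic; minor triad there is i.

i6 - iiø42 - V - i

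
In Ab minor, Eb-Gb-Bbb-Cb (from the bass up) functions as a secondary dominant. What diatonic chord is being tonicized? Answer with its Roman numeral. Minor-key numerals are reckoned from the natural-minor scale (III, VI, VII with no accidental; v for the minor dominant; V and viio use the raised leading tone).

The chord is a dominant seventh chord on Cb.
A dominant resolves down a perfect fifth: Cb → Fb. In Ab minor, Fb is scale degree 6, i.e. VI.

VI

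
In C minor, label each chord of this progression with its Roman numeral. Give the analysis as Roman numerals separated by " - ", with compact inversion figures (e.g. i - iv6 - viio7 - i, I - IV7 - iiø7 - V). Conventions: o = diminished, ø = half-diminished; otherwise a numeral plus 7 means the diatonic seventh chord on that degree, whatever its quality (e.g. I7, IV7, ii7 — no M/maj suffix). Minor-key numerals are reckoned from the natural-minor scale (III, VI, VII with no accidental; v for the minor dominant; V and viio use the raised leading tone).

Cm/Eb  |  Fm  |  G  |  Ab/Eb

Cm/Eb: minor triad on C = scale degree 1 → i6.
Fm: root F is the subdominant; minor triad there is iv.
G has root G, degree 5 in C minor, so V.
Ab/Eb: major triad on Ab = scale degree 6 → VI64.

i6 - iv - V - VI64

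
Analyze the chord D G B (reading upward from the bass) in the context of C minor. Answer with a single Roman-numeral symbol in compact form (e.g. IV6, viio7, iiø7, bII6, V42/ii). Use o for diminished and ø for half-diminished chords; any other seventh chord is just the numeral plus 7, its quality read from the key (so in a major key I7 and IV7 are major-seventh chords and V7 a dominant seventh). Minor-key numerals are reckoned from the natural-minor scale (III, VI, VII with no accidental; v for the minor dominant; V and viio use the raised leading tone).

V64

Stacked in thirds the chord is G-B-D: a major triad on G.
G is scale degree 5 in C minor, and a major triad on that degree is written V.
With D in the bass the chord is in second inversion, so the figured bass is 64.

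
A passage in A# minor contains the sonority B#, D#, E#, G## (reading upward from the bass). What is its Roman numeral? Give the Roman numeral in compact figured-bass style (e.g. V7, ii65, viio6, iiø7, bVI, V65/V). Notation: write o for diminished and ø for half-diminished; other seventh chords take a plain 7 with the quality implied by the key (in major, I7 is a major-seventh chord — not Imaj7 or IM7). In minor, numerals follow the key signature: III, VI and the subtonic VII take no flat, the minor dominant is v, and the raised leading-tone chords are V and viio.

V43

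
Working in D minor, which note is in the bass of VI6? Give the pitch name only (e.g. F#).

D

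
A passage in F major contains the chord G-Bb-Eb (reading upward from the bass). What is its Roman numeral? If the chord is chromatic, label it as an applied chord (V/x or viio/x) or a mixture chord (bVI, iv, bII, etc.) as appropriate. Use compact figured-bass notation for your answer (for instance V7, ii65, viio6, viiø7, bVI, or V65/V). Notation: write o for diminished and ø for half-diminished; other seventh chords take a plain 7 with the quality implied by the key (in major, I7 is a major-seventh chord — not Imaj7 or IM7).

bVII6

The pitches Eb-G-Bb form a major triad rooted on Eb.
Eb is the lowered seventh degree of F major (diatonic 7 would be E). This is a major triad on the lowered seventh degree (the subtonic), borrowed from the parallel minor.
With G in the bass the chord is in first inversion, so the figured bass is 6.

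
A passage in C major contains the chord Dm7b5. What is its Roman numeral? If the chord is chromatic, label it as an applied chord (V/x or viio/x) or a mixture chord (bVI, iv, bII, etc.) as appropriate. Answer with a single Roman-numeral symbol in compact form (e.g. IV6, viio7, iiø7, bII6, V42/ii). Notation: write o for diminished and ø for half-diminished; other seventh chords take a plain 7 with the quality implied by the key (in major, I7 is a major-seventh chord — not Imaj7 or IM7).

iiø7

The pitches D-F-Ab-C form a half-diminished seventh chord rooted on D.
D is the second degree of C major. This is the half-diminished supertonic seventh, borrowed from the parallel minor.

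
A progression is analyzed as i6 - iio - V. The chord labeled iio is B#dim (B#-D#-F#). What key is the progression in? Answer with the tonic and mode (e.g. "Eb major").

iio is given as B#-D#-F# — a diminished triad with root B#.
iio on B# implies B# is the supertonic; that puts the tonic at A#, and the lowercase numeral fits minor mode.

A# minor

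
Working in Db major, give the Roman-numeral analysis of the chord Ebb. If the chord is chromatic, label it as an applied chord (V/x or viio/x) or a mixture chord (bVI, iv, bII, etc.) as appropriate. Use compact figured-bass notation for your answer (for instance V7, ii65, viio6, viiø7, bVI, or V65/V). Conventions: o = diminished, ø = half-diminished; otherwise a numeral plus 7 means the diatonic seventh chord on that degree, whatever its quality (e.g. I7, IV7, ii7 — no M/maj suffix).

The pitches Ebb-Gb-Bbb form a major triad rooted on Ebb.
Ebb is the lowered second degree of Db major (diatonic 2 would be Eb). This is the Neapolitan chord — a major triad on the lowered second degree.

bII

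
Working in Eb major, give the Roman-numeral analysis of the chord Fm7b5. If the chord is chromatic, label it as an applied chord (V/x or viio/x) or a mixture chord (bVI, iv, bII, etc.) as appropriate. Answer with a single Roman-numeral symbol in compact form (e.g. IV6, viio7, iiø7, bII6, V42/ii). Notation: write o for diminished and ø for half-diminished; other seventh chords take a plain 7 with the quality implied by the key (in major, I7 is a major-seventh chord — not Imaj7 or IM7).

iiø7

Stacked in thirds the chord is F-Ab-Cb-Eb: a half-diminished seventh chord on F.
F is the second degree of Eb major. This is the half-diminished supertonic seventh, borrowed from the parallel minor.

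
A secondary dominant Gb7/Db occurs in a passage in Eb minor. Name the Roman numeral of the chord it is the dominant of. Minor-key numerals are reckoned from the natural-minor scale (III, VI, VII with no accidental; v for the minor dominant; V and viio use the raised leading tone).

VI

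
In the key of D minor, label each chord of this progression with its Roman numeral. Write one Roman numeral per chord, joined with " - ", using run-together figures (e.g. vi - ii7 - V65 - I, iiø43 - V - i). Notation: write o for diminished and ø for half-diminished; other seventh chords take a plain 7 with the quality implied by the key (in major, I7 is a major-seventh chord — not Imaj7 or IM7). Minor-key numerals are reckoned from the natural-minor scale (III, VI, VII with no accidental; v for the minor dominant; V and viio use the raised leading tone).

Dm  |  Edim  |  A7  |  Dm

Dm has root D, degree 1 in D minor, so i.
Edim has root E, degree 2 in D minor, so iio.
A7: dominant seventh chord on A = scale degree 5 → V7.
Dm has root D, degree 1 in D minor, so i.

i - iio - V7 - i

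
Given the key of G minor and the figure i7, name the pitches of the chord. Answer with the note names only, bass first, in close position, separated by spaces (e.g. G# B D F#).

The numeral's case and figure indicate a minor seventh chord. In G minor its root, scale degree 1, is G.
Stacking thirds from G gives G-Bb-D-F.

G Bb D F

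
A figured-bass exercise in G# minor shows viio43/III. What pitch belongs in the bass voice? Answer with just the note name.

E

The applied chord viio43/III is rooted on A#: A#-C#-E-G.
The figure 43 means second inversion — the fifth is in the bass.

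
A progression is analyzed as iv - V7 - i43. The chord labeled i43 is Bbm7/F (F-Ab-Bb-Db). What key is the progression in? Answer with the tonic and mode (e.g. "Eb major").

Bb minor

i43 is given as F-Ab-Bb-Db — a minor seventh chord with root Bb.
If Bb is scale degree 1 and the mode makes that degree carry a minor seventh chord, the tonic is Bb and the mode is minor.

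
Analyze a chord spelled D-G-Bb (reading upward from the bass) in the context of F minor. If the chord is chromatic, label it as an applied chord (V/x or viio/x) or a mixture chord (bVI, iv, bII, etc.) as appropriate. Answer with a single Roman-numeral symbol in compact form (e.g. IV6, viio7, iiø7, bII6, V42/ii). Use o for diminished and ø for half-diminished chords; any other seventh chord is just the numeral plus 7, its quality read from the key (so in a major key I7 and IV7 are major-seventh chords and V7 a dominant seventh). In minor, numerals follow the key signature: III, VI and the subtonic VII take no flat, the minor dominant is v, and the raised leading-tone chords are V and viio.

ii64

The pitches G-Bb-D form a minor triad rooted on G.
G is the second degree of F minor. This is the minor supertonic, borrowed from the parallel major (the Dorian ii).
With D in the bass the chord is in second inversion, so the figured bass is 64.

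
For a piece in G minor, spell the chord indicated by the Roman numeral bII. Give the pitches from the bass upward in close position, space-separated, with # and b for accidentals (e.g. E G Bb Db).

Ab C Eb

Scale degree 2 in G minor is A; lowering it a half step gives Ab. bII is the Neapolitan chord — a major triad on the lowered second degree.
So the chord is Ab-C-Eb.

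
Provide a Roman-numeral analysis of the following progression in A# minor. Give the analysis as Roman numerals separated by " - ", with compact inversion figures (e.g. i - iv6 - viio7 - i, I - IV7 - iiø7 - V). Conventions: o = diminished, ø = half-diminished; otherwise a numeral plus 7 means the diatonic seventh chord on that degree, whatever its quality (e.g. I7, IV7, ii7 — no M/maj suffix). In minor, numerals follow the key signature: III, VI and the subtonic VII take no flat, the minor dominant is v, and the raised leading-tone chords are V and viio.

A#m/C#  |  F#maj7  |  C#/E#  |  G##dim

i6 - VI7 - III6 - viio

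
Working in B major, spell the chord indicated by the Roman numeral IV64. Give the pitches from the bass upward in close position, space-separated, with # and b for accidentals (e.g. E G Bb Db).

B E G#

In B major, scale degree 4 is E, and the diatonic chord built there is a major triad.
That chord is spelled E-G#-B.
The figured bass 64 indicates second inversion, placing the fifth (B) in the bass: B-E-G#.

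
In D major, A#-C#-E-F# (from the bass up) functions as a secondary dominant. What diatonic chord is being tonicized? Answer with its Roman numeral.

vi

The chord is a dominant seventh chord on F#.
A dominant resolves down a perfect fifth: F# → B. In D major, B is scale degree 6, i.e. vi.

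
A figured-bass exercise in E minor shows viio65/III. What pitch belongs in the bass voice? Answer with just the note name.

A

The applied chord viio65/III is rooted on F#: F#-A-C-Eb.
The figure 65 means first inversion — the third is in the bass.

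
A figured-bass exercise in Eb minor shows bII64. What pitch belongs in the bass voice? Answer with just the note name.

bII in Eb minor has root Fb; the chord is Fb-Ab-Cb.
The figure 64 means second inversion — the fifth is in the bass.

Cb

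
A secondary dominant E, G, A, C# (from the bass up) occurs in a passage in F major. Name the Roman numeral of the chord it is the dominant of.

vi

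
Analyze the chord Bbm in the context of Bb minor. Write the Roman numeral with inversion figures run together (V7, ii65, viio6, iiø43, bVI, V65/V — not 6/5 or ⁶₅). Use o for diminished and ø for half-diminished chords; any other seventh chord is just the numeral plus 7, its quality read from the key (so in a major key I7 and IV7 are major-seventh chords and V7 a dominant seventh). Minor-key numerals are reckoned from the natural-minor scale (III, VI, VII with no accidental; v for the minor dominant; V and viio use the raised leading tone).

Stacked in thirds the chord is Bb-Db-F: a minor triad on Bb.
In Bb minor, Bb is the tonic; the diatonic minor triad there is i.

i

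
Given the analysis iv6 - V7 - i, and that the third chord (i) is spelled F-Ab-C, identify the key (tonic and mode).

The chord Fm is a minor triad rooted on F; its label is i.
If F is scale degree 1 and the mode makes that degree carry a minor triad, the tonic is F and the mode is minor.

F minor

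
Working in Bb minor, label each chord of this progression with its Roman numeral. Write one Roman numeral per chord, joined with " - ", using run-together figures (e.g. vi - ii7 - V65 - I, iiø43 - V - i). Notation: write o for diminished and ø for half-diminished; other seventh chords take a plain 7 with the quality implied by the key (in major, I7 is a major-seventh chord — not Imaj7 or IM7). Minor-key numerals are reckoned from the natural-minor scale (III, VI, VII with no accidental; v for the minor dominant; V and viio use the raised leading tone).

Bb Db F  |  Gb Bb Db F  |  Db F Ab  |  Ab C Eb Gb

i - VI7 - III - VII7

Bb-Db-F: root Bb is the tonic; minor triad there is i.
Gb-Bb-Db-F: root Gb is the submediant; major seventh chord there is VI7.
Db-F-Ab has root Db, degree 3 in Bb minor, so III.
Ab-C-Eb-Gb: dominant seventh chord on Ab = scale degree 7 → VII7.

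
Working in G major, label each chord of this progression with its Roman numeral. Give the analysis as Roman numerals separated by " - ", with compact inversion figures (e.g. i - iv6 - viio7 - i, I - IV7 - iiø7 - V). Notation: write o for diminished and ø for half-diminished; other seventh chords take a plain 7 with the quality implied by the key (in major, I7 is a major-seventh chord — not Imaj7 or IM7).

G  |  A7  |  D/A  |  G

G has root G, degree 1 in G major, so I.
A7 is the secondary dominant of V (dominant seventh chord on A): V7/V.
D/A has root D, degree 5 in G major, so V64.
G: major triad on G = scale degree 1 → I.

I - V7/V - V64 - I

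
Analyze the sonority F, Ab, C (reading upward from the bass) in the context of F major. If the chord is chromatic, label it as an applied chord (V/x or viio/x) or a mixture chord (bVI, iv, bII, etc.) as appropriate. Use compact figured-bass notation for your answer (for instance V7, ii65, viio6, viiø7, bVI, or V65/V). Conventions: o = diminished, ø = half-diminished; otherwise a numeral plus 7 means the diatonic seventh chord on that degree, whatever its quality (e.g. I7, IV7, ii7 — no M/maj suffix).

i

The pitches F-Ab-C form a minor triad rooted on F.
F is the first degree of F major. This is the minor tonic, borrowed from the parallel minor.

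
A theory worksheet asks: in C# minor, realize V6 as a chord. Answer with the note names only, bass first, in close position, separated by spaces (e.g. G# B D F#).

B# D# G#

In C# minor, the dominant is G#. The dominant is major (leading tone raised), so V is a major triad.
Stacking thirds from G# gives G#-B#-D#.
The figured bass 6 indicates first inversion, placing the third (B#) in the bass: B#-D#-G#.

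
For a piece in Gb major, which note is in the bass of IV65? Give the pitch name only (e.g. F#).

IV in Gb major has root Cb; the chord is Cb-Eb-Gb-Bb.
The figure 65 means first inversion — the third is in the bass.

Eb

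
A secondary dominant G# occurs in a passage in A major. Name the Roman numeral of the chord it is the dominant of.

iii

The chord is a major triad on G#.
A dominant resolves down a perfect fifth: G# → C#. In A major, C# is scale degree 3, i.e. iii.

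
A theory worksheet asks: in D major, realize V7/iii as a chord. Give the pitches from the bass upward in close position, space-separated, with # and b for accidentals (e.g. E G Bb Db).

C# E# G# B

The slash means an applied dominant: we want the dominant of iii. In D major, iii is F# minor, and its dominant is built on C#.
Building a dominant seventh chord on C# gives C#-E#-G#-B.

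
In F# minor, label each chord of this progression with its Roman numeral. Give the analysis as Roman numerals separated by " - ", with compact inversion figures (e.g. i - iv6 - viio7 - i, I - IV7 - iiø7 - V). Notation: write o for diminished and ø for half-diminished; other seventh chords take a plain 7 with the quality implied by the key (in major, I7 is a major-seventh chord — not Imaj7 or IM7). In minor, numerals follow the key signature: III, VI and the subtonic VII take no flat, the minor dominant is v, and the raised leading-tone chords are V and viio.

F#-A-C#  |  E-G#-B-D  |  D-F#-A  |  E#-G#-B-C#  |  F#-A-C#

i - VII7 - VI - V65 - i

F#-A-C# has root F#, degree 1 in F# minor, so i.
E-G#-B-D has root E, degree 7 in F# minor, so VII7.
D-F#-A: major triad on D = scale degree 6 → VI.
E#-G#-B-C#: root C# is the dominant; dominant seventh chord there is V65.
F#-A-C#: minor triad on F# = scale degree 1 → i.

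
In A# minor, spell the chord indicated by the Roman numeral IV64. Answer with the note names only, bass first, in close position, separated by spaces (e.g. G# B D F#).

A# D# F##

Scale degree 4 in A# minor is D#; here the chord built on it is altered to a major triad. IV64 is the major subdominant, borrowed from the parallel major.
So the chord is D#-F##-A#.
The figured bass 64 indicates second inversion, placing the fifth (A#) in the bass: A#-D#-F##.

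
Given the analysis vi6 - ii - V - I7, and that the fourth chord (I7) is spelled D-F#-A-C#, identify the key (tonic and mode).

I7 is given as D-F#-A-C# — a major seventh chord with root D.
If D is scale degree 1 and the mode makes that degree carry a major seventh chord, the tonic is D and the mode is major.

D major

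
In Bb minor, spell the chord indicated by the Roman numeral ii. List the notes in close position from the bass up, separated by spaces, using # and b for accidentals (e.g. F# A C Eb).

ii is the minor supertonic, borrowed from the parallel major (the Dorian ii). In Bb minor that root is C.
So the chord is C-Eb-G, a minor triad.

C Eb G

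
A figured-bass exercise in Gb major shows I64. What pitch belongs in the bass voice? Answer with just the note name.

I in Gb major has root Gb; the chord is Gb-Bb-Db.
The figure 64 means second inversion — the fifth is in the bass.

Db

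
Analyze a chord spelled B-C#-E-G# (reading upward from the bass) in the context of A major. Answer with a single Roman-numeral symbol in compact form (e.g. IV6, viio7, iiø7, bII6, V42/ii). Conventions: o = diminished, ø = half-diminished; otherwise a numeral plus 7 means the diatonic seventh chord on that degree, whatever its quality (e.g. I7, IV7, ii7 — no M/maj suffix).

The pitches C#-E-G#-B form a minor seventh chord rooted on C#.
C# is scale degree 3 in A major, and a minor seventh chord on that degree is written iii7.
With B in the bass the chord is in third inversion, so the figured bass is 42.

iii42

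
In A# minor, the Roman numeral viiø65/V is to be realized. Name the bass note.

The applied chord viiø65/V is rooted on D##: D##-F##-A#-C##.
The figure 65 means first inversion — the third is in the bass.

F##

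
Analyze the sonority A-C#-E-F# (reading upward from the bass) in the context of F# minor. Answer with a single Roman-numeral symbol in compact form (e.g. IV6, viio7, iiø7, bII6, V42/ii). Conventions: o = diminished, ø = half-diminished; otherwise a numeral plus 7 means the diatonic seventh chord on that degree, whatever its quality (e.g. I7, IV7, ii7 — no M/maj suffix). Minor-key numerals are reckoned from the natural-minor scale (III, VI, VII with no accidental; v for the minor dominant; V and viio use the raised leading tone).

i65

The pitches F#-A-C#-E form a minor seventh chord rooted on F#.
F# is scale degree 1 in F# minor, and a minor seventh chord on that degree is written i7.
With A in the bass the chord is in first inversion, so the figured bass is 65.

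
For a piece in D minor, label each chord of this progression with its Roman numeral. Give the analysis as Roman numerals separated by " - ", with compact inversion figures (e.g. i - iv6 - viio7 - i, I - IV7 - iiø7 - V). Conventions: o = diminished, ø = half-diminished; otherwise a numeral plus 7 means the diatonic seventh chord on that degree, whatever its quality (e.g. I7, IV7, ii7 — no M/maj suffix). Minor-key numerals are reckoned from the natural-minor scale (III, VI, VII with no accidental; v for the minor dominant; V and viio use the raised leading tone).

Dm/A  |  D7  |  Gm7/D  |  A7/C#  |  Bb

i64 - V7/iv - iv43 - V65 - VI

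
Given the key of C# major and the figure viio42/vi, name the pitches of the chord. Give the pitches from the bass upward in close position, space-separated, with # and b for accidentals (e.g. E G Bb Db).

F# G## B# D#

The slash marks an applied leading-tone chord: viio of vi. In C# major, vi is A#, so the leading tone to it is G##, a half step below.
Building a fully diminished seventh chord on G## gives G##-B#-D#-F#.
The figured bass 42 indicates third inversion, placing the seventh (F#) in the bass: F#-G##-B#-D#.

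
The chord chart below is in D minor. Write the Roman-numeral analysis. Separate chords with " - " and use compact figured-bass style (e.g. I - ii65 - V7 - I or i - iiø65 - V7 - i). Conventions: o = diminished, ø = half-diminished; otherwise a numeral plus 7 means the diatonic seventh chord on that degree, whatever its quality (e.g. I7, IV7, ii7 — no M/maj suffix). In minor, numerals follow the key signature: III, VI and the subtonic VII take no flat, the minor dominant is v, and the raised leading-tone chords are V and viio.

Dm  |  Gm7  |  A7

Dm: minor triad on D = scale degree 1 → i.
Gm7 has root G, degree 4 in D minor, so iv7.
A7 has root A, degree 5 in D minor, so V7.

i - iv7 - V7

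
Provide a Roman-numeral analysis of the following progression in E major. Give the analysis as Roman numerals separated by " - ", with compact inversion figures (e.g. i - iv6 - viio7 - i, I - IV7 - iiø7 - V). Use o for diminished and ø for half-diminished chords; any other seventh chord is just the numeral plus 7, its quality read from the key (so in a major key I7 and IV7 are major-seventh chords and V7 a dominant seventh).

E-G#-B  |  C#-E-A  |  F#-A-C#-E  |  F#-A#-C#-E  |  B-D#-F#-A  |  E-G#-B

I - IV6 - ii7 - V7/V - V7 - I

E-G#-B: major triad on E = scale degree 1 → I.
C#-E-A has root A, degree 4 in E major, so IV6.
F#-A-C#-E: root F# is the supertonic; minor seventh chord there is ii7.
F#-A#-C#-E is the secondary dominant of V (dominant seventh chord on F#): V7/V.
B-D#-F#-A: dominant seventh chord on B = scale degree 5 → V7.
E-G#-B: root E is the tonic; major triad there is I.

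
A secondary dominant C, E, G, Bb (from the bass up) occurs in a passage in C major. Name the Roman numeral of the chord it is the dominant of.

The chord is a dominant seventh chord on C.
A dominant resolves down a perfect fifth: C → F. In C major, F is scale degree 4, i.e. IV.

IV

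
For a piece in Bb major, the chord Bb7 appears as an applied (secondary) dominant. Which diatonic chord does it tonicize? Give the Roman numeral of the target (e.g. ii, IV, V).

The chord is a dominant seventh chord on Bb.
A dominant resolves down a perfect fifth: Bb → Eb. In Bb major, Eb is scale degree 4, i.e. IV.

IV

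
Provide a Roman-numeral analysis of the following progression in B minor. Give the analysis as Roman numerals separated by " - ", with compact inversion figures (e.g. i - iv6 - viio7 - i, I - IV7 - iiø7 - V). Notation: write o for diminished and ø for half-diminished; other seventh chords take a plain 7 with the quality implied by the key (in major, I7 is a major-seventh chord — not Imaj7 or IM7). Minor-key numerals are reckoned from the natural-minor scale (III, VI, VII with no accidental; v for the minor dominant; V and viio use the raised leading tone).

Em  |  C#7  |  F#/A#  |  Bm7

iv - V7/V - V6 - i7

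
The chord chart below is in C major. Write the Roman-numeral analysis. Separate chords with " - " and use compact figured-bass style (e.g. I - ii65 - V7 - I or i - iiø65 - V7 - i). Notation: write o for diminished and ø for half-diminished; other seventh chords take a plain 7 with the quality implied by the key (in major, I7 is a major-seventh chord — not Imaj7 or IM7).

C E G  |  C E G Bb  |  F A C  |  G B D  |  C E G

I - V7/IV - IV - V - I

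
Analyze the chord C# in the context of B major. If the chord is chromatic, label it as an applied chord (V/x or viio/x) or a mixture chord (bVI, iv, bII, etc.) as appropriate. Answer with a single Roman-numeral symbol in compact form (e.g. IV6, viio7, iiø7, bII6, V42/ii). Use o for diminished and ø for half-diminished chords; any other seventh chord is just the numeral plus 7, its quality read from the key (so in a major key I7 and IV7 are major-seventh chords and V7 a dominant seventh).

The pitches C#-E#-G# form a major triad rooted on C#.
C# is not a diatonic chord root with this quality in B major, but it lies a perfect fifth above F# (V), so the chord functions as an applied dominant of V.

V/V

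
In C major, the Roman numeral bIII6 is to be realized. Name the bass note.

G

bIII in C major has root Eb; the chord is Eb-G-Bb.
The figure 6 means first inversion — the third is in the bass.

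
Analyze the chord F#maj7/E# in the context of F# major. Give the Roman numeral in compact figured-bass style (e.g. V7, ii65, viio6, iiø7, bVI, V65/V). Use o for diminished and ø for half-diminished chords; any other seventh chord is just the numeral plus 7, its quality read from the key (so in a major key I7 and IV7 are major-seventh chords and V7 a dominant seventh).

I42

Stacked in thirds the chord is F#-A#-C#-E#: a major seventh chord on F#.
F# is scale degree 1 in F# major, and a major seventh chord on that degree is written I7.
With E# in the bass the chord is in third inversion, so the figured bass is 42.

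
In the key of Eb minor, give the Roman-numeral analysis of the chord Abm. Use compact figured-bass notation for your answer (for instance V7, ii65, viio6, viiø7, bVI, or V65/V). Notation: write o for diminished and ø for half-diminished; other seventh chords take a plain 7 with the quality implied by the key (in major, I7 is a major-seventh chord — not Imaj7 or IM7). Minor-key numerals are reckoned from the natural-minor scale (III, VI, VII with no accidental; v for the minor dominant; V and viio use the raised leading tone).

Stacked in thirds the chord is Ab-Cb-Eb: a minor triad on Ab.
In Eb minor, Ab is the subdominant; the diatonic minor triad there is iv.

iv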